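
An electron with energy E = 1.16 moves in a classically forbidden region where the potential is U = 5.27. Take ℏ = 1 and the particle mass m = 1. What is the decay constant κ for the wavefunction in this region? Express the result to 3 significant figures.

Since E < U the TISE in this region is ψ'' = κ²ψ with κ = √(2m(U − E))/ℏ.
κ = √(2 × 1 × 4.11) = 2.867.

κ = 2.87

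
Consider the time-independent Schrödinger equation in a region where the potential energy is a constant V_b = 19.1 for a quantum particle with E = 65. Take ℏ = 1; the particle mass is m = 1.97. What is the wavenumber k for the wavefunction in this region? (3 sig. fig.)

k = 13.4

With E > V_b the solution is oscillatory, ψ ∝ e^{±ikx} with k = √(2m(E − V_b))/ℏ.
k = √(2 × 1.97 × 45.9) = 13.45.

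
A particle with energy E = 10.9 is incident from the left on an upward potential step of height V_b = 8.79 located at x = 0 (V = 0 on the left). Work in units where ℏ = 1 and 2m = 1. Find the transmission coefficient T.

T = 0.849

On each side the TISE gives plane waves with k = √(2m(E − V))/ℏ: k₁ = √(2·½·10.9) = 3.302, k₂ = √(2·½·2.11) = 1.453.
Continuity of ψ and ψ′ at the step yields the reflection amplitude r = (k₁ − k₂)/(k₁ + k₂) = 0.3889; thus R = |r|² = 0.1513, T = 0.8487.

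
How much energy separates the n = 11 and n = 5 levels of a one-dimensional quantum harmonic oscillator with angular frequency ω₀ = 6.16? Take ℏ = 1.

ΔE = 37.0

E_n = ℏω₀(n + ½), so ΔE = (11 − 5) ℏω₀ = 6 × 6.16 = 36.96.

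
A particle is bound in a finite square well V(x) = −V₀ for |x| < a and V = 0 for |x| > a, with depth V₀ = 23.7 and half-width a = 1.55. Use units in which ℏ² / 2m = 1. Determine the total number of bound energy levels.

N = 5

The dimensionless depth is z₀ = a√(2mV₀)/ℏ = 1.55 × √(23.70) = 7.546.
A new bound state (alternating even/odd) appears each time z₀ passes a multiple of π/2, so N = ⌊2z₀/π⌋ + 1 = ⌊4.804⌋ + 1 = 5.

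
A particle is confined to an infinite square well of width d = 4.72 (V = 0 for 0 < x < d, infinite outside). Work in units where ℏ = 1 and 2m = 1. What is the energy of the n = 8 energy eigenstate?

E = 28.4

The infinite-well eigenfunctions ψ_n = √(2/d) sin(nπx/d) vanish at both walls, giving E_n = n²π²ℏ²/(2md²).
E_8 = 8² × π² / (2 × 0.5 × 4.72²) = 28.35.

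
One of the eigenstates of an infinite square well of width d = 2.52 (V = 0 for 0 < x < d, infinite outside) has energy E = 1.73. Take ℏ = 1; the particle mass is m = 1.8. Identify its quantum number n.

From E_n = n²π²ℏ²/(2md²) invert to n = √(2md²E)/(πℏ).
n = (2.52/π) × √(2 × 1.8 × 1.73) = 2.002 → n = 2.

n = 2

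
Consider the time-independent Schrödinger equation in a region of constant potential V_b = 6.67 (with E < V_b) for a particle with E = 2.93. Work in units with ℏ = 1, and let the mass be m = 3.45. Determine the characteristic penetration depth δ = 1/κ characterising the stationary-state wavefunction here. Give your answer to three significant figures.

δ = 0.197

Since E < V_b the TISE in this region is ψ'' = κ²ψ with κ = √(2m(V_b − E))/ℏ.
κ = √(2 × 3.45 × 3.74) = 5.080. The penetration depth is δ = 1/κ = 0.197.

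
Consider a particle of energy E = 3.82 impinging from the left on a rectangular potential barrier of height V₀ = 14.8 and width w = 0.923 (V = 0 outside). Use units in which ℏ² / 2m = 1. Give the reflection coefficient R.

Since E < V₀ the interior solution is evanescent with decay constant κ = √(2m(V₀ − E))/ℏ = 3.314.
κw = 3.058, sinh(κw) = 10.62.
Matching ψ, ψ′ at both faces gives T = [1 + V₀² sinh²(κw) / (4E(V₀ − E))]⁻¹ = 1/148.4 = 0.00674.
R = 1 − T = 0.993.

R = 0.993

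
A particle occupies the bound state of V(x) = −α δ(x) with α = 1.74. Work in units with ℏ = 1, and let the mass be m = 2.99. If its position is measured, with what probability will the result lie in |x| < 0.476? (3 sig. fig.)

The normalised bound state is ψ = √κ e^{−κ|x|} with κ = mα/ℏ² = 5.203.
P(|x| < d) = ∫_{−d}^{d} κ e^{−2κ|x|} dx = 1 − e^{−2κd} = 1 − e^{−4.953} = 0.9929.

P = 0.993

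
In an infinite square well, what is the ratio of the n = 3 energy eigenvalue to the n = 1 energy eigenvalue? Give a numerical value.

Since E_n ∝ n², the ratio is (3/1)² = 9.

9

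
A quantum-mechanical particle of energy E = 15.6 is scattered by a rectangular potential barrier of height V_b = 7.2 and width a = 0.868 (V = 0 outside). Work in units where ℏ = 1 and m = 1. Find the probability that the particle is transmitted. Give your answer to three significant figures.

T = 0.984

E > V_b: inside the barrier k₂ = √(2m(E − V_b))/ℏ = 4.099, k₂a = 3.558.
T = [1 + V_b² sin²(k₂a) / (4E(E − V_b))]⁻¹ = 1/1.016 = 0.984.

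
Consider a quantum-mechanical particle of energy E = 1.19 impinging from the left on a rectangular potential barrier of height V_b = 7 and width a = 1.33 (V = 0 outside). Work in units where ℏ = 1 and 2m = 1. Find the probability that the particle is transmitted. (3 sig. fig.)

E < V_b: inside the barrier ψ ∝ e^{±κx} with κ = √(2m(V_b − E))/ℏ = 2.410.
κa = 3.206, sinh(κa) = 12.32.
Matching ψ, ψ′ at both faces gives T = [1 + V_b² sinh²(κa) / (4E(V_b − E))]⁻¹ = 1/269.8 = 0.00371.

T = 0.00371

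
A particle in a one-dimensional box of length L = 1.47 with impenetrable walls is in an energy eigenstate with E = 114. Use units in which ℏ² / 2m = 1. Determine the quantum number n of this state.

From E_n = n²π²ℏ²/(2mL²) invert to n = √(2mL²E)/(πℏ).
n = (1.47/π) × √(2 × 0.5 × 114) = 4.996 → n = 5.

n = 5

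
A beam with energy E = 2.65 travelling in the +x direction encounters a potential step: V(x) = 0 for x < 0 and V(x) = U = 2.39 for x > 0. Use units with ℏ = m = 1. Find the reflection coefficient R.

On each side the TISE gives plane waves with k = √(2m(E − V))/ℏ: k₁ = √(2·1·2.65) = 2.302, k₂ = √(2·1·0.26) = 0.7211.
Continuity of ψ and ψ′ at the step yields the reflection amplitude r = (k₁ − k₂)/(k₁ + k₂) = 0.5230; thus R = |r|² = 0.2735, T = 0.7265.

R = 0.273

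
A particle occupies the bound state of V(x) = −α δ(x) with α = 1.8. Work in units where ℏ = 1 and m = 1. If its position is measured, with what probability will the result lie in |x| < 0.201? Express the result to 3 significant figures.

P = 0.515

The normalised bound state is ψ = √κ e^{−κ|x|} with κ = mα/ℏ² = 1.800.
P(|x| < d) = ∫_{−d}^{d} κ e^{−2κ|x|} dx = 1 − e^{−2κd} = 1 − e^{−0.7236} = 0.5150.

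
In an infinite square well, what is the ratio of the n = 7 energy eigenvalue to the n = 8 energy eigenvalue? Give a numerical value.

Since E_n ∝ n², the ratio is (7/8)² = 0.765625.

0.765625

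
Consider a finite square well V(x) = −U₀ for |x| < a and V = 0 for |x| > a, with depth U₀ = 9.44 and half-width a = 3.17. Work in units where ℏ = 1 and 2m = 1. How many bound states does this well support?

Define the well-strength parameter z₀ = (a/ℏ)√(2mU₀) = 3.17 × √(2·0.5·9.44) = 9.740.
A new bound state (alternating even/odd) appears each time z₀ passes a multiple of π/2, so N = ⌊2z₀/π⌋ + 1 = ⌊6.200⌋ + 1 = 7.

N = 7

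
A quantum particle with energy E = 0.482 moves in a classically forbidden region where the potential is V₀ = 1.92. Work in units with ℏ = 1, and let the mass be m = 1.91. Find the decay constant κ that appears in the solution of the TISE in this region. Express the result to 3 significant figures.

Since E < V₀ the TISE in this region is ψ'' = κ²ψ with κ = √(2m(V₀ − E))/ℏ.
κ = √(2 × 1.91 × 1.438) = 2.344.

κ = 2.34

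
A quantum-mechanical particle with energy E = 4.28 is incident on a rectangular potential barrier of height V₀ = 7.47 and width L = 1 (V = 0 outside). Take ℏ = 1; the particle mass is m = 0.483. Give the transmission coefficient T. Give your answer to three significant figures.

T = 0.111

E < V₀: inside the barrier ψ ∝ e^{±κx} with κ = √(2m(V₀ − E))/ℏ = 1.755.
κL = 1.755, sinh(κL) = 2.807.
Matching ψ, ψ′ at both faces gives T = [1 + V₀² sinh²(κL) / (4E(V₀ − E))]⁻¹ = 1/9.048 = 0.111.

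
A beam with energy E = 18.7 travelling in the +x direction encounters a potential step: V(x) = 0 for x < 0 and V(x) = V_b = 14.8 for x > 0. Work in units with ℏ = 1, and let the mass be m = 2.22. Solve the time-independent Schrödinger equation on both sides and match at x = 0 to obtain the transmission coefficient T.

The wavenumbers are k₁ = √(2mE)/ℏ = 9.112 on the left and k₂ = √(2m(E − V_b))/ℏ = 4.161 on the right.
Matching ψ and ψ′ at x = 0 gives r = (k₁ − k₂)/(k₁ + k₂), so R = r² = 0.1391 and T = 1 − R = 0.8609.

T = 0.861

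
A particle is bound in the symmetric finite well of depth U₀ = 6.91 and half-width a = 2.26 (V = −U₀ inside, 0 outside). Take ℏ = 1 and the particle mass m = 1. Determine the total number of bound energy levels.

N = 6

Define the well-strength parameter z₀ = (a/ℏ)√(2mU₀) = 2.26 × √(2·1·6.91) = 8.402.
The even/odd transcendental equations gain one root per π/2 in z₀, giving N = 1 + ⌊2z₀/π⌋ = 1 + ⌊5.349⌋ = 6.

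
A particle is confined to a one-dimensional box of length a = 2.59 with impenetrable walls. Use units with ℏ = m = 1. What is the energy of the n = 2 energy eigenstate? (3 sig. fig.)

E = 2.94

Requiring ψ(0) = ψ(a) = 0 quantises k = nπ/a, hence E_n = ℏ²k²/2m = n²π²ℏ²/(2ma²).
E_2 = 2² × π² / (2 × 1 × 2.59²) = 2.943.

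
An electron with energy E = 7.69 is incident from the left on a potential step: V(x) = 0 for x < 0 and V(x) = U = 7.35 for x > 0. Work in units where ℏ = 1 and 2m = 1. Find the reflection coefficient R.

R = 0.426

On each side the TISE gives plane waves with k = √(2m(E − V))/ℏ: k₁ = √(2·½·7.69) = 2.773, k₂ = √(2·½·0.34) = 0.5831.
Matching ψ and ψ′ at x = 0 gives r = (k₁ − k₂)/(k₁ + k₂), so R = r² = 0.4258 and T = 1 − R = 0.5742.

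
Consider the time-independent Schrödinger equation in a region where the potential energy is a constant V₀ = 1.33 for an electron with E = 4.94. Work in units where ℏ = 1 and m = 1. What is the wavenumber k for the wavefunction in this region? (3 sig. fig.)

k = 2.69

With E > V₀ the solution is oscillatory, ψ ∝ e^{±ikx} with k = √(2m(E − V₀))/ℏ.
k = √(2 × 1 × 3.61) = 2.687.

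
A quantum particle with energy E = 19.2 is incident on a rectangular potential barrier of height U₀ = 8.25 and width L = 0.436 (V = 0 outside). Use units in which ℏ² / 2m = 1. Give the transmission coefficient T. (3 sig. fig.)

E > U₀: inside the barrier k₂ = √(2m(E − U₀))/ℏ = 3.309, k₂L = 1.443.
Matching at both interfaces gives T⁻¹ = 1 + U₀² sin²(k₂L) / [4E(E − U₀)] = 1.080, hence T = 0.926.

T = 0.926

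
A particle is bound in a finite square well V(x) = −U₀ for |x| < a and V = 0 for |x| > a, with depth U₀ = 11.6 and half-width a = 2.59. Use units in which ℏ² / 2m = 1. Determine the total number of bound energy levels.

The dimensionless depth is z₀ = a√(2mU₀)/ℏ = 2.59 × √(11.60) = 8.821.
The even/odd transcendental equations gain one root per π/2 in z₀, giving N = 1 + ⌊2z₀/π⌋ = 1 + ⌊5.616⌋ = 6.

N = 6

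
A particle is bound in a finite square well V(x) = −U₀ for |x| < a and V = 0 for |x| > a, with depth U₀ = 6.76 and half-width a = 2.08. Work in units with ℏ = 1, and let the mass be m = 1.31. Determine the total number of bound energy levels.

N = 6

Define the well-strength parameter z₀ = (a/ℏ)√(2mU₀) = 2.08 × √(2·1.31·6.76) = 8.754.
The even/odd transcendental equations gain one root per π/2 in z₀, giving N = 1 + ⌊2z₀/π⌋ = 1 + ⌊5.573⌋ = 6.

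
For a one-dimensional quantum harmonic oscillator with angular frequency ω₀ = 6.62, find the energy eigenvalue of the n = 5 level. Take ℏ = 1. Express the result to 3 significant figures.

The oscillator eigenvalues are E_n = ℏω₀(n + ½), so E_5 = 6.62 × 5.5 = 36.41.

E = 36.4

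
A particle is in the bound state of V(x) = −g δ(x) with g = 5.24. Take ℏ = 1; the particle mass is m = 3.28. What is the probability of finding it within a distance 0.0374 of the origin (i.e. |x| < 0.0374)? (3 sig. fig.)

The normalised bound state is ψ = √κ e^{−κ|x|} with κ = mg/ℏ² = 17.19.
P(|x| < d) = ∫_{−d}^{d} κ e^{−2κ|x|} dx = 1 − e^{−2κd} = 1 − e^{−1.286} = 0.7235.

P = 0.724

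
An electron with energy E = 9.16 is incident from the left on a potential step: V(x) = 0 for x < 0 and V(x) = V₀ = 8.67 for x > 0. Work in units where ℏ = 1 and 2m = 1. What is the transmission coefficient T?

The wavenumbers are k₁ = √(2mE)/ℏ = 3.027 on the left and k₂ = √(2m(E − V₀))/ℏ = 0.7000 on the right.
Continuity of ψ and ψ′ at the step yields the reflection amplitude r = (k₁ − k₂)/(k₁ + k₂) = 0.6243; thus R = |r|² = 0.3898, T = 0.6102.

T = 0.610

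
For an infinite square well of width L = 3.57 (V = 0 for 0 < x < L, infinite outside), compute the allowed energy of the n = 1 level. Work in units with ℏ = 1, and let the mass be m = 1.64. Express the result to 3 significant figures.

Requiring ψ(0) = ψ(L) = 0 quantises k = nπ/L, hence E_n = ℏ²k²/2m = n²π²ℏ²/(2mL²).
E_1 = 1² × π² / (2 × 1.64 × 3.57²) = 0.2361.

E = 0.236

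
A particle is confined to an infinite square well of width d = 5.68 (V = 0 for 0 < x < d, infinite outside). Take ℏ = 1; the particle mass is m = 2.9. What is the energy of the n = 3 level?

E = 0.475

The infinite-well eigenfunctions ψ_n = √(2/d) sin(nπx/d) vanish at both walls, giving E_n = n²π²ℏ²/(2md²).
E_3 = 3² × π² / (2 × 2.9 × 5.68²) = 0.4747.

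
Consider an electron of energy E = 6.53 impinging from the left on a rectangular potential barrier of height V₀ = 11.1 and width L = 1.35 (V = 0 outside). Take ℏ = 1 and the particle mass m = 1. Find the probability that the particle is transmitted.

E < V₀: inside the barrier ψ ∝ e^{±κx} with κ = √(2m(V₀ − E))/ℏ = 3.023.
κL = 4.081, sinh(κL) = 29.61.
The exact tunnelling result is T⁻¹ = 1 + V₀² sinh²(κL) / [4E(V₀ − E)] = 905.7, so T = 0.00110.

T = 0.00110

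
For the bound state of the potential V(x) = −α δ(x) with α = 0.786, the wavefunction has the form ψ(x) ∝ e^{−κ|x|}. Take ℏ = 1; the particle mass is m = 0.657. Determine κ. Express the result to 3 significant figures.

Integrate −(ℏ²/2m)ψ'' − αδ(x)ψ = Eψ from −ε to +ε: the ψ'' term gives ψ'(0⁺) − ψ'(0⁻) and the δ term gives −(2mα/ℏ²)ψ(0).
With ψ ∝ e^{−κ|x|} this yields −2κ = −2mα/ℏ², so κ = mα/ℏ² = 0.5164.

κ = 0.516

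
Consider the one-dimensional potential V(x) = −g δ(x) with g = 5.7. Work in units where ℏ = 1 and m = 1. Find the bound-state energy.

E = -16.2

The bound state is ψ(x) = √κ e^{−κ|x|}. The derivative jump ψ'(0⁺) − ψ'(0⁻) = −(2mg/ℏ²)ψ(0) fixes κ = mg/ℏ² = 5.700.
Then E = −ℏ²κ²/(2m) = −mg²/(2ℏ²) = -16.25.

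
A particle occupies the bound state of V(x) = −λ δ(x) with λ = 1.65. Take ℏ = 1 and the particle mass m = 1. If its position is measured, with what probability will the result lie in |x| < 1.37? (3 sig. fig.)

The normalised bound state is ψ = √κ e^{−κ|x|} with κ = mλ/ℏ² = 1.650.
P(|x| < d) = ∫_{−d}^{d} κ e^{−2κ|x|} dx = 1 − e^{−2κd} = 1 − e^{−4.521} = 0.9891.

P = 0.989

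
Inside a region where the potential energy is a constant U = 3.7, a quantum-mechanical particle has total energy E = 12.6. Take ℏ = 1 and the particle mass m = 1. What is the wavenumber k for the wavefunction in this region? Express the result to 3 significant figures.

k = 4.22

With E > U the solution is oscillatory, ψ ∝ e^{±ikx} with k = √(2m(E − U))/ℏ.
k = √(2 × 1 × 8.9) = 4.219.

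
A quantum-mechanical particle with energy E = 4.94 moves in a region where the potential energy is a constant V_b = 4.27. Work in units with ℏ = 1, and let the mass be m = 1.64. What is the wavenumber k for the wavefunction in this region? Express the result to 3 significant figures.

k = 1.48

With E > V_b the solution is oscillatory, ψ ∝ e^{±ikx} with k = √(2m(E − V_b))/ℏ.
k = √(2 × 1.64 × 0.67) = 1.482.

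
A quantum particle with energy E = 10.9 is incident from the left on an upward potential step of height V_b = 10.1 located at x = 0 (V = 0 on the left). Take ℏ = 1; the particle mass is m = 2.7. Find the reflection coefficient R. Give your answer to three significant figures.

The wavenumbers are k₁ = √(2mE)/ℏ = 7.672 on the left and k₂ = √(2m(E − V_b))/ℏ = 2.078 on the right.
Continuity of ψ and ψ′ at the step yields the reflection amplitude r = (k₁ − k₂)/(k₁ + k₂) = 0.5737; thus R = |r|² = 0.3291, T = 0.6709.

R = 0.329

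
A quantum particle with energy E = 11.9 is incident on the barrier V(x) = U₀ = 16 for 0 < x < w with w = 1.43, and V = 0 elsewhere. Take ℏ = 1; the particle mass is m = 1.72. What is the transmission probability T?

E < U₀: inside the barrier ψ ∝ e^{±κx} with κ = √(2m(U₀ − E))/ℏ = 3.756.
κw = 5.370, sinh(κw) = 107.5.
The exact tunnelling result is T⁻¹ = 1 + U₀² sinh²(κw) / [4E(U₀ − E)] = 15150, so T = 0.0000660.

T = 0.0000660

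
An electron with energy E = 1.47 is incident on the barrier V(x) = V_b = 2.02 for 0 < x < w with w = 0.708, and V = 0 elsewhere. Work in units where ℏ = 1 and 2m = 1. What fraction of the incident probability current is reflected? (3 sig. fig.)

E < V_b: inside the barrier ψ ∝ e^{±κx} with κ = √(2m(V_b − E))/ℏ = 0.7416.
κw = 0.5251, sinh(κw) = 0.5495.
Matching ψ, ψ′ at both faces gives T = [1 + V_b² sinh²(κw) / (4E(V_b − E))]⁻¹ = 1/1.381 = 0.724.
R = 1 − T = 0.276.

R = 0.276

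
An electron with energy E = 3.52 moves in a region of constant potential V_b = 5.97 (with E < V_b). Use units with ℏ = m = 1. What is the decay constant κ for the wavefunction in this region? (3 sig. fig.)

Since E < V_b the TISE in this region is ψ'' = κ²ψ with κ = √(2m(V_b − E))/ℏ.
κ = √(2 × 1 × 2.45) = 2.214.

κ = 2.21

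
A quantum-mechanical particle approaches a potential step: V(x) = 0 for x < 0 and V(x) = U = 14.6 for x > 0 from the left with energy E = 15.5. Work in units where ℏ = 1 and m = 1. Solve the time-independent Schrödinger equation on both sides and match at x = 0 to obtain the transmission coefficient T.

The wavenumbers are k₁ = √(2mE)/ℏ = 5.568 on the left and k₂ = √(2m(E − U))/ℏ = 1.342 on the right.
Continuity of ψ and ψ′ at the step yields the reflection amplitude r = (k₁ − k₂)/(k₁ + k₂) = 0.6116; thus R = |r|² = 0.3741, T = 0.6259.

T = 0.626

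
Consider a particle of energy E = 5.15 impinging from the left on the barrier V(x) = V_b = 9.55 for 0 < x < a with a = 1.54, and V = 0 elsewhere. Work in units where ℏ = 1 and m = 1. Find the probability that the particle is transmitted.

T = 0.000428

E < V_b: inside the barrier ψ ∝ e^{±κx} with κ = √(2m(V_b − E))/ℏ = 2.966.
κa = 4.568, sinh(κa) = 48.19.
Matching ψ, ψ′ at both faces gives T = [1 + V_b² sinh²(κa) / (4E(V_b − E))]⁻¹ = 1/2338 = 0.000428.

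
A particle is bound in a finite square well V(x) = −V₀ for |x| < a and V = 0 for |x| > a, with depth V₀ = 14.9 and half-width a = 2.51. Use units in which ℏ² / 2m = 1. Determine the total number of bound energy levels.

N = 7

Define the well-strength parameter z₀ = (a/ℏ)√(2mV₀) = 2.51 × √(2·0.5·14.9) = 9.689.
The even/odd transcendental equations gain one root per π/2 in z₀, giving N = 1 + ⌊2z₀/π⌋ = 1 + ⌊6.168⌋ = 7.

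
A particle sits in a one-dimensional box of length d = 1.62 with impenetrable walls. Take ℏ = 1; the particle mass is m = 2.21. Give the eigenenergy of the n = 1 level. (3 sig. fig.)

Requiring ψ(0) = ψ(d) = 0 quantises k = nπ/d, hence E_n = ℏ²k²/2m = n²π²ℏ²/(2md²).
E_1 = 1² × π² / (2 × 2.21 × 1.62²) = 0.8508.

E = 0.851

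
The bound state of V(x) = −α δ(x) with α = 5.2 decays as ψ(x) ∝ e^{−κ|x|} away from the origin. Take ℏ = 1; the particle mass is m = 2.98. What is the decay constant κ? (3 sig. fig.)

Integrating the TISE across x = 0 gives the cusp condition ψ'(0⁺) − ψ'(0⁻) = −(2mα/ℏ²)ψ(0).
With ψ ∝ e^{−κ|x|} this yields −2κ = −2mα/ℏ², so κ = mα/ℏ² = 15.50.

κ = 15.5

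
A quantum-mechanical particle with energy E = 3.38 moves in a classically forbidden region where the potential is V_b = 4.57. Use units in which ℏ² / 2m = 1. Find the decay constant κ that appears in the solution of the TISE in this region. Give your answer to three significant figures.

κ = 1.09

Since E < V_b the TISE in this region is ψ'' = κ²ψ with κ = √(2m(V_b − E))/ℏ.
κ = √(2 × 0.5 × 1.19) = 1.091.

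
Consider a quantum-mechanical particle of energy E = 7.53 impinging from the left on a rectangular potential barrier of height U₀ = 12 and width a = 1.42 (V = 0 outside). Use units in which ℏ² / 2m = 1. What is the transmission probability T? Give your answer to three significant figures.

E < U₀: inside the barrier ψ ∝ e^{±κx} with κ = √(2m(U₀ − E))/ℏ = 2.114.
κa = 3.002, sinh(κa) = 10.04.
Matching ψ, ψ′ at both faces gives T = [1 + U₀² sinh²(κa) / (4E(U₀ − E))]⁻¹ = 1/108.8 = 0.00919.

T = 0.00919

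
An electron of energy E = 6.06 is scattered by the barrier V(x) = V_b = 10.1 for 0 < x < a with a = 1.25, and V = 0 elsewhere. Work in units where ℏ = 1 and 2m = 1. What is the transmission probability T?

T = 0.0249

E < V_b: inside the barrier ψ ∝ e^{±κx} with κ = √(2m(V_b − E))/ℏ = 2.010.
κa = 2.512, sinh(κa) = 6.127.
Matching ψ, ψ′ at both faces gives T = [1 + V_b² sinh²(κa) / (4E(V_b − E))]⁻¹ = 1/40.11 = 0.0249.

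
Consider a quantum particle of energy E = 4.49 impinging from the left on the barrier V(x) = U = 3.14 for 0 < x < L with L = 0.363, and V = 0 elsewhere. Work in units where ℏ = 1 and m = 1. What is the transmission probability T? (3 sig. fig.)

Above the barrier the interior wavenumber is k₂ = √(2m(E − U))/ℏ = 1.643, giving phase k₂L = 0.5965.
Matching at both interfaces gives T⁻¹ = 1 + U² sin²(k₂L) / [4E(E − U)] = 1.128, hence T = 0.886.

T = 0.886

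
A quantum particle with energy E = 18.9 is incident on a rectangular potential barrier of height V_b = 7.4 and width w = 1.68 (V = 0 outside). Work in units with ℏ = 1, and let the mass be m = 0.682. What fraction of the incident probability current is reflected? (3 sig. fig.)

E > V_b: inside the barrier k₂ = √(2m(E − V_b))/ℏ = 3.961, k₂w = 6.654.
Matching at both interfaces gives T⁻¹ = 1 + V_b² sin²(k₂w) / [4E(E − V_b)] = 1.008, hence T = 0.992.
R = 1 − T = 0.00819.

R = 0.00819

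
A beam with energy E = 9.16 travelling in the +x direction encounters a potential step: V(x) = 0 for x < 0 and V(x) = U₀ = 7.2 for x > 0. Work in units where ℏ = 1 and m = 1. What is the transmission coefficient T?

T = 0.865

The wavenumbers are k₁ = √(2mE)/ℏ = 4.280 on the left and k₂ = √(2m(E − U₀))/ℏ = 1.980 on the right.
Matching ψ and ψ′ at x = 0 gives r = (k₁ − k₂)/(k₁ + k₂), so R = r² = 0.1350 and T = 1 − R = 0.8650.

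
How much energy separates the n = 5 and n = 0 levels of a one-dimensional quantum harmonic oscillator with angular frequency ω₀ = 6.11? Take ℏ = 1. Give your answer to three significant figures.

E_n = ℏω₀(n + ½), so ΔE = (5 − 0) ℏω₀ = 5 × 6.11 = 30.55.

ΔE = 30.6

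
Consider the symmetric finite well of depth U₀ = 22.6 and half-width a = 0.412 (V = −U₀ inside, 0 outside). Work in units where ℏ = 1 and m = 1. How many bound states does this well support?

Define the well-strength parameter z₀ = (a/ℏ)√(2mU₀) = 0.412 × √(2·1·22.6) = 2.770.
The even/odd transcendental equations gain one root per π/2 in z₀, giving N = 1 + ⌊2z₀/π⌋ = 1 + ⌊1.763⌋ = 2.

N = 2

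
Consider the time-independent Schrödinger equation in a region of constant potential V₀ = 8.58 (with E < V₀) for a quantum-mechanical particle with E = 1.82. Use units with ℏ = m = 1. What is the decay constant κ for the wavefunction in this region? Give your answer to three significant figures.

Since E < V₀ the TISE in this region is ψ'' = κ²ψ with κ = √(2m(V₀ − E))/ℏ.
κ = √(2 × 1 × 6.76) = 3.677.

κ = 3.68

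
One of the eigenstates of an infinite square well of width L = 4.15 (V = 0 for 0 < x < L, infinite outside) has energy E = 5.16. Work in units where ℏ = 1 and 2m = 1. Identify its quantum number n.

For an infinite well E_n = n²π²ℏ²/(2mL²), so n = (L/πℏ)√(2mE).
n = (4.15/π) × √(2 × 0.5 × 5.16) = 3.001 → n = 3.

n = 3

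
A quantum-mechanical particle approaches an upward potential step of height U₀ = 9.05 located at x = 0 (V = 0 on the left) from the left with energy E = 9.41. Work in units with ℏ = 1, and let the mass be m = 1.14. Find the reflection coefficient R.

R = 0.453

On each side the TISE gives plane waves with k = √(2m(E − V))/ℏ: k₁ = √(2·1.14·9.41) = 4.632, k₂ = √(2·1.14·0.36) = 0.9060.
Continuity of ψ and ψ′ at the step yields the reflection amplitude r = (k₁ − k₂)/(k₁ + k₂) = 0.6728; thus R = |r|² = 0.4527, T = 0.5473.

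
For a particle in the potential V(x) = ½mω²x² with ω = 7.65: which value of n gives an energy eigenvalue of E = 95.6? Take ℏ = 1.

Invert E_n = (n + ½)ℏω: n = E/ℏω − ½ = 11.997, so n = 12.

n = 12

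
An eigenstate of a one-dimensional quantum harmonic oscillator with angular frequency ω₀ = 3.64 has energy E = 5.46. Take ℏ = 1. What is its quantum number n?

Invert E_n = (n + ½)ℏω₀: n = E/ℏω₀ − ½ = 1.000, so n = 1.

n = 1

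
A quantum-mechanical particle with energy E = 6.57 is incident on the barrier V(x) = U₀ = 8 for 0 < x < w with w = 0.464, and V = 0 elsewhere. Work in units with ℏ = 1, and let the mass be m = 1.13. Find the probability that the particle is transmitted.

Since E < U₀ the interior solution is evanescent with decay constant κ = √(2m(U₀ − E))/ℏ = 1.798.
κw = 0.8341, sinh(κw) = 0.9343.
Matching ψ, ψ′ at both faces gives T = [1 + U₀² sinh²(κw) / (4E(U₀ − E))]⁻¹ = 1/2.487 = 0.402.

T = 0.402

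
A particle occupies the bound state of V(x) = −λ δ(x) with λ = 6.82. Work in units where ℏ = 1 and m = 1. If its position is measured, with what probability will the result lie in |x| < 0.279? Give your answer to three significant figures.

The normalised bound state is ψ = √κ e^{−κ|x|} with κ = mλ/ℏ² = 6.820.
P(|x| < d) = ∫_{−d}^{d} κ e^{−2κ|x|} dx = 1 − e^{−2κd} = 1 − e^{−3.806} = 0.9778.

P = 0.978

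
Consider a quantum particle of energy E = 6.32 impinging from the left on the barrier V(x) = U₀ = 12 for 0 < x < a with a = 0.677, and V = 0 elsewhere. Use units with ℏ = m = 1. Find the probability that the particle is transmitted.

Since E < U₀ the interior solution is evanescent with decay constant κ = √(2m(U₀ − E))/ℏ = 3.370.
κa = 2.282, sinh(κa) = 4.846.
Matching ψ, ψ′ at both faces gives T = [1 + U₀² sinh²(κa) / (4E(U₀ − E))]⁻¹ = 1/24.55 = 0.0407.

T = 0.0407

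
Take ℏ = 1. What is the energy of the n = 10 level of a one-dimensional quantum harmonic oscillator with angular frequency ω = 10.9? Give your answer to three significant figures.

E = 114

Using E_n = (n + ½)ℏω: E_10 = 10.5 × 10.9 = 114.5.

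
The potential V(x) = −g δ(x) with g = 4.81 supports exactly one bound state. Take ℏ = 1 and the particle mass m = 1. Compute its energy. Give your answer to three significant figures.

E = -11.6

For x ≠ 0 the bound state is ψ ∝ e^{−κ|x|}; integrating the TISE across the delta gives the cusp condition 2κ = 2mg/ℏ², so κ = 4.810.
Then E = −ℏ²κ²/(2m) = −mg²/(2ℏ²) = -11.57.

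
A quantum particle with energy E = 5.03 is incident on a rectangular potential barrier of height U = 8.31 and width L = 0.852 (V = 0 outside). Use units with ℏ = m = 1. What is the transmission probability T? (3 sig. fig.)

E < U: inside the barrier ψ ∝ e^{±κx} with κ = √(2m(U − E))/ℏ = 2.561.
κL = 2.182, sinh(κL) = 4.376.
The exact tunnelling result is T⁻¹ = 1 + U² sinh²(κL) / [4E(U − E)] = 21.04, so T = 0.0475.

T = 0.0475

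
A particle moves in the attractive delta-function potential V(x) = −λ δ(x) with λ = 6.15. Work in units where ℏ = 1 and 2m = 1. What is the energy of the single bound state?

For x ≠ 0 the bound state is ψ ∝ e^{−κ|x|}; integrating the TISE across the delta gives the cusp condition 2κ = 2mλ/ℏ², so κ = 3.075.
Then E = −ℏ²κ²/(2m) = −mλ²/(2ℏ²) = -9.456.

E = -9.46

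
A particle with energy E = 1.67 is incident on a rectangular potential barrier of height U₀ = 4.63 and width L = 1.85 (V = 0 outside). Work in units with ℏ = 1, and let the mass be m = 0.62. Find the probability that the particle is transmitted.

T = 0.00307

Since E < U₀ the interior solution is evanescent with decay constant κ = √(2m(U₀ − E))/ℏ = 1.916.
κL = 3.544, sinh(κL) = 17.29.
Matching ψ, ψ′ at both faces gives T = [1 + U₀² sinh²(κL) / (4E(U₀ − E))]⁻¹ = 1/325.2 = 0.00307.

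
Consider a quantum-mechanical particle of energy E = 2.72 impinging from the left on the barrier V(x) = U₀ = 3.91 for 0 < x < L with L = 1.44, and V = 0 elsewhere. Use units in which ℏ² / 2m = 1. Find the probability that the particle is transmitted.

Since E < U₀ the interior solution is evanescent with decay constant κ = √(2m(U₀ − E))/ℏ = 1.091.
κL = 1.571, sinh(κL) = 2.301.
Matching ψ, ψ′ at both faces gives T = [1 + U₀² sinh²(κL) / (4E(U₀ − E))]⁻¹ = 1/7.254 = 0.138.

T = 0.138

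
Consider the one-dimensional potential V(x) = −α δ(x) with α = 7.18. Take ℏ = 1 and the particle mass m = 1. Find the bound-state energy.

The bound state is ψ(x) = √κ e^{−κ|x|}. The derivative jump ψ'(0⁺) − ψ'(0⁻) = −(2mα/ℏ²)ψ(0) fixes κ = mα/ℏ² = 7.180.
Then E = −ℏ²κ²/(2m) = −mα²/(2ℏ²) = -25.78.

E = -25.8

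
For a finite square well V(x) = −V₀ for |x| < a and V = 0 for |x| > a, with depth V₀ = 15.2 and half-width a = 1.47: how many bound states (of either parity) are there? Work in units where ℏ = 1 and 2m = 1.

N = 4

Define the well-strength parameter z₀ = (a/ℏ)√(2mV₀) = 1.47 × √(2·0.5·15.2) = 5.731.
The even/odd transcendental equations gain one root per π/2 in z₀, giving N = 1 + ⌊2z₀/π⌋ = 1 + ⌊3.649⌋ = 4.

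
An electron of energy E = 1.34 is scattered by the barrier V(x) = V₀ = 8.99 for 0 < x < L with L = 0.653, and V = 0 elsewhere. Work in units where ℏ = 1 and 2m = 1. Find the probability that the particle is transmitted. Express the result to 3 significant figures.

T = 0.0547

E < V₀: inside the barrier ψ ∝ e^{±κx} with κ = √(2m(V₀ − E))/ℏ = 2.766.
κL = 1.806, sinh(κL) = 2.961.
The exact tunnelling result is T⁻¹ = 1 + V₀² sinh²(κL) / [4E(V₀ − E)] = 18.28, so T = 0.0547.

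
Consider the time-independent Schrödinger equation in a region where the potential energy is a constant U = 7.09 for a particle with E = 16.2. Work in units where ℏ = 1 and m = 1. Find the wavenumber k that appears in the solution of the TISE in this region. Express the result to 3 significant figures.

k = 4.27

With E > U the solution is oscillatory, ψ ∝ e^{±ikx} with k = √(2m(E − U))/ℏ.
k = √(2 × 1 × 9.11) = 4.268.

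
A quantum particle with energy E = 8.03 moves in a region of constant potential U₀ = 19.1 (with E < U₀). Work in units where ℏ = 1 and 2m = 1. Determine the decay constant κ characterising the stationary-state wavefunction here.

κ = 3.33

Since E < U₀ the TISE in this region is ψ'' = κ²ψ with κ = √(2m(U₀ − E))/ℏ.
κ = √(2 × 0.5 × 11.07) = 3.327.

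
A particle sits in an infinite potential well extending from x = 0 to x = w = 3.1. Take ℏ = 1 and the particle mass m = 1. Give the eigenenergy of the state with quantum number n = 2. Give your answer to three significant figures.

The infinite-well eigenfunctions ψ_n = √(2/w) sin(nπx/w) vanish at both walls, giving E_n = n²π²ℏ²/(2mw²).
E_2 = 2² × π² / (2 × 1 × 3.1²) = 2.054.

E = 2.05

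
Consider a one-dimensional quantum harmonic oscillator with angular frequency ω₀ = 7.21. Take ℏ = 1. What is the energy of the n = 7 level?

E = 54.1

The oscillator eigenvalues are E_n = ℏω₀(n + ½), so E_7 = 7.21 × 7.5 = 54.08.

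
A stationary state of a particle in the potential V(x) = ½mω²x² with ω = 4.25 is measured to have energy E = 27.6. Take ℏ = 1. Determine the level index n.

n = 6

Invert E_n = (n + ½)ℏω: n = E/ℏω − ½ = 5.994, so n = 6.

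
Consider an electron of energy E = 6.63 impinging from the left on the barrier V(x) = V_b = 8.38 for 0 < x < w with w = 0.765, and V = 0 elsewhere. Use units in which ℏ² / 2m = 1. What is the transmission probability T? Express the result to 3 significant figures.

T = 0.317

Since E < V_b the interior solution is evanescent with decay constant κ = √(2m(V_b − E))/ℏ = 1.323.
κw = 1.012, sinh(κw) = 1.194.
Matching ψ, ψ′ at both faces gives T = [1 + V_b² sinh²(κw) / (4E(V_b − E))]⁻¹ = 1/3.156 = 0.317.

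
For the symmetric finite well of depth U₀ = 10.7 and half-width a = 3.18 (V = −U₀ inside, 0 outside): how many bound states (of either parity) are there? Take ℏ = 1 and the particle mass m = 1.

The dimensionless depth is z₀ = a√(2mU₀)/ℏ = 3.18 × √(21.40) = 14.71.
A new bound state (alternating even/odd) appears each time z₀ passes a multiple of π/2, so N = ⌊2z₀/π⌋ + 1 = ⌊9.365⌋ + 1 = 10.

N = 10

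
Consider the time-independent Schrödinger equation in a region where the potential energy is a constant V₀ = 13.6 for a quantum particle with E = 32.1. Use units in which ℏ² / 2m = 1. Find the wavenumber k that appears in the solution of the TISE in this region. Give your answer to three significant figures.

k = 4.30

With E > V₀ the solution is oscillatory, ψ ∝ e^{±ikx} with k = √(2m(E − V₀))/ℏ.
k = √(2 × 0.5 × 18.5) = 4.301.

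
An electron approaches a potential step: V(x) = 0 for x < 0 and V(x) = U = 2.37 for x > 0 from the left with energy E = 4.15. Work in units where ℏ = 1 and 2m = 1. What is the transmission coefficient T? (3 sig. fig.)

The wavenumbers are k₁ = √(2mE)/ℏ = 2.037 on the left and k₂ = √(2m(E − U))/ℏ = 1.334 on the right.
Matching ψ and ψ′ at x = 0 gives r = (k₁ − k₂)/(k₁ + k₂), so R = r² = 0.04348 and T = 1 − R = 0.9565.

T = 0.957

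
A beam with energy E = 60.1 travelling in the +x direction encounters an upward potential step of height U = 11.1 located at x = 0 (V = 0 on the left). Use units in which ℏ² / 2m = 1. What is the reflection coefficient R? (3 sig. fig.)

The wavenumbers are k₁ = √(2mE)/ℏ = 7.752 on the left and k₂ = √(2m(E − U))/ℏ = 7.000 on the right.
Continuity of ψ and ψ′ at the step yields the reflection amplitude r = (k₁ − k₂)/(k₁ + k₂) = 0.05100; thus R = |r|² = 0.002601, T = 0.9974.

R = 0.00260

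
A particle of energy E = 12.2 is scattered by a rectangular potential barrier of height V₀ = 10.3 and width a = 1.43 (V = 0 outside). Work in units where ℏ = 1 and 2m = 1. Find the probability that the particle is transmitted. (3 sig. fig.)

E > V₀: inside the barrier k₂ = √(2m(E − V₀))/ℏ = 1.378, k₂a = 1.971.
T = [1 + V₀² sin²(k₂a) / (4E(E − V₀))]⁻¹ = 1/1.970 = 0.508.

T = 0.508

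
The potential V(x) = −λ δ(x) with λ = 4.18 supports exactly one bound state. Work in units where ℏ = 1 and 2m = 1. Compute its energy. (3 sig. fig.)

For x ≠ 0 the bound state is ψ ∝ e^{−κ|x|}; integrating the TISE across the delta gives the cusp condition 2κ = 2mλ/ℏ², so κ = 2.090.
Then E = −ℏ²κ²/(2m) = −mλ²/(2ℏ²) = -4.368.

E = -4.37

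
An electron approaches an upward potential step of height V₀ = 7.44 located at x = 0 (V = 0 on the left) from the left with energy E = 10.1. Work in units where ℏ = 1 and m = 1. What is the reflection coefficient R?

R = 0.103

On each side the TISE gives plane waves with k = √(2m(E − V))/ℏ: k₁ = √(2·1·10.1) = 4.494, k₂ = √(2·1·2.66) = 2.307.
Continuity of ψ and ψ′ at the step yields the reflection amplitude r = (k₁ − k₂)/(k₁ + k₂) = 0.3217; thus R = |r|² = 0.1035, T = 0.8965.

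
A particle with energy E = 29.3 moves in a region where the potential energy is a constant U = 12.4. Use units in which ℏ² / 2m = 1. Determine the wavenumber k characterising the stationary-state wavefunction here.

k = 4.11

With E > U the solution is oscillatory, ψ ∝ e^{±ikx} with k = √(2m(E − U))/ℏ.
k = √(2 × 0.5 × 16.9) = 4.111.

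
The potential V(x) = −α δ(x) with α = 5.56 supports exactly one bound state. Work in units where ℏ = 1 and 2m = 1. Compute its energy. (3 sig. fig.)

For x ≠ 0 the bound state is ψ ∝ e^{−κ|x|}; integrating the TISE across the delta gives the cusp condition 2κ = 2mα/ℏ², so κ = 2.780.
Then E = −ℏ²κ²/(2m) = −mα²/(2ℏ²) = -7.728.

E = -7.73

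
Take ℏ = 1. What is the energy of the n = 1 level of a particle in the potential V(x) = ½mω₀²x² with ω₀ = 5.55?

Using E_n = (n + ½)ℏω₀: E_1 = 1.5 × 5.55 = 8.325.

E = 8.33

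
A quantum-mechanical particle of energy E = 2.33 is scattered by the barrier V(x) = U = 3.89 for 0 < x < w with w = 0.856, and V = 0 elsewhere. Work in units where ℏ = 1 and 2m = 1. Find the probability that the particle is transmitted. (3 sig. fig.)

T = 0.368

E < U: inside the barrier ψ ∝ e^{±κx} with κ = √(2m(U − E))/ℏ = 1.249.
κw = 1.069, sinh(κw) = 1.285.
Matching ψ, ψ′ at both faces gives T = [1 + U² sinh²(κw) / (4E(U − E))]⁻¹ = 1/2.718 = 0.368.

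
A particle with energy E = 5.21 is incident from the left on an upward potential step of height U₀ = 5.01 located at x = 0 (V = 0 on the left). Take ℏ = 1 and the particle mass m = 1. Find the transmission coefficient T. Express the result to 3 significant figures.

T = 0.548

On each side the TISE gives plane waves with k = √(2m(E − V))/ℏ: k₁ = √(2·1·5.21) = 3.228, k₂ = √(2·1·0.2) = 0.6325.
Continuity of ψ and ψ′ at the step yields the reflection amplitude r = (k₁ − k₂)/(k₁ + k₂) = 0.6723; thus R = |r|² = 0.4520, T = 0.5480.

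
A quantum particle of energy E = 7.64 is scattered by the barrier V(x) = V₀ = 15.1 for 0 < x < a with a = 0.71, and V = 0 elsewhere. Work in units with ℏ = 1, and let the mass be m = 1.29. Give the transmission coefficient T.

E < V₀: inside the barrier ψ ∝ e^{±κx} with κ = √(2m(V₀ − E))/ℏ = 4.387.
κa = 3.115, sinh(κa) = 11.24.
Matching ψ, ψ′ at both faces gives T = [1 + V₀² sinh²(κa) / (4E(V₀ − E))]⁻¹ = 1/127.4 = 0.00785.

T = 0.00785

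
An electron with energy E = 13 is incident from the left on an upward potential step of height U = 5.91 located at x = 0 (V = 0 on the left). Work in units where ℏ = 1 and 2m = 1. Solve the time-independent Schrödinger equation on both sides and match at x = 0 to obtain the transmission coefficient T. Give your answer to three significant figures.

T = 0.977

On each side the TISE gives plane waves with k = √(2m(E − V))/ℏ: k₁ = √(2·½·13) = 3.606, k₂ = √(2·½·7.09) = 2.663.
Matching ψ and ψ′ at x = 0 gives r = (k₁ − k₂)/(k₁ + k₂), so R = r² = 0.02262 and T = 1 − R = 0.9774.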